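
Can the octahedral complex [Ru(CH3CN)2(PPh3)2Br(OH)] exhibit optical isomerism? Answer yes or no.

yes

An octahedron has six vertices in three trans pairs; every non-trans pair is cis.
Working through the distinct placements yields 6 geometric isomers: CH3CN cis, PPh3 trans; CH3CN cis, PPh3 cis (3 arrangements, 2 chiral); CH3CN trans, PPh3 trans; CH3CN trans, PPh3 cis.
Of these, 2 lack any improper symmetry element and so occur as enantiomeric pairs, giving 6 + 2 = 8 stereoisomers in total.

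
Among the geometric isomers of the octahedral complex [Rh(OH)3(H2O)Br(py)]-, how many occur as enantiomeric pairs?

1

The six octahedral sites form three mutually perpendicular trans pairs.
Systematic placement gives 4 geometric isomers: OH mer (3 arrangements); OH fac (chiral).
One of these lacks any improper symmetry element and so occurs as an enantiomeric pair, giving 4 + 1 = 5 stereoisomers in total.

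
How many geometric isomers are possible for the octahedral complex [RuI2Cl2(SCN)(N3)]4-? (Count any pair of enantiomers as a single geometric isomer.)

An octahedron has six vertices in three trans pairs; every non-trans pair is cis.
There are 6 geometric isomers: I trans, Cl trans; I cis, Cl trans; I cis, Cl cis (3 arrangements, 2 chiral); I trans, Cl cis.

6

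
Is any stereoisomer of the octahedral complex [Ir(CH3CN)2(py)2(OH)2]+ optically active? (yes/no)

yes

In an octahedral complex each vertex has one trans partner and four cis neighbours.
There are 5 geometric isomers: CH3CN trans, py trans, OH trans; CH3CN trans, py cis, OH cis; CH3CN cis, py trans, OH cis; CH3CN cis, py cis, OH cis (chiral); CH3CN cis, py cis, OH trans.
One of these lacks any improper symmetry element and so occurs as an enantiomeric pair, giving 5 + 1 = 6 stereoisomers in total.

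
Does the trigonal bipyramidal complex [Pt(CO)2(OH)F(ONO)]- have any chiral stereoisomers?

yes

In a trigonal bipyramid the two axial positions differ from the three equatorial ones.
Systematic enumeration (placing each ligand type in turn and discarding arrangements equivalent by rotation or reflection) gives 7 geometric isomers.
Of these, 3 lack any improper symmetry element and so occur as enantiomeric pairs, giving 7 + 3 = 10 stereoisomers in total.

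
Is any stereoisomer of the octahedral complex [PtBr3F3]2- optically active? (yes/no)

An octahedron has six vertices in three trans pairs; every non-trans pair is cis.
Systematic placement gives 2 geometric isomers: Br mer; Br fac.
Each arrangement has an internal mirror plane or centre of symmetry, so none is chiral.

no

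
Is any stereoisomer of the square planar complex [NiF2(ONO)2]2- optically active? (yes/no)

In a square planar complex each vertex has one trans partner and two cis neighbours.
Working through the distinct placements yields 2 geometric isomers: F cis; F trans.
Each arrangement has an internal mirror plane or centre of symmetry, so none is chiral.

no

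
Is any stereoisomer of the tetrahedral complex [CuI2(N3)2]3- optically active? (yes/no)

no

In a tetrahedral complex all four positions are equivalent and every pair of ligands is adjacent — there is no cis/trans distinction.
Only one geometric arrangement is possible.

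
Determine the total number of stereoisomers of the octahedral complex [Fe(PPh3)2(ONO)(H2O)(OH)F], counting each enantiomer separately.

The six octahedral sites form three mutually perpendicular trans pairs.
Systematic enumeration (placing each ligand type in turn and discarding arrangements equivalent by rotation or reflection) gives 9 geometric isomers.
Of these, 6 lack any improper symmetry element and so occur as enantiomeric pairs, giving 9 + 6 = 15 stereoisomers in total.

15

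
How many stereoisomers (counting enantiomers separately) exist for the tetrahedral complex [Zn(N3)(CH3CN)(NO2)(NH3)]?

2

Only one geometric arrangement is possible; it has no improper symmetry element, so it exists as a pair of enantiomers (2 stereoisomers).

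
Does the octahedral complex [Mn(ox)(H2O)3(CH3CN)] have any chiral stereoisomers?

no

The six octahedral sites form three mutually perpendicular trans pairs.
Each ox is bidentate and must span two cis positions.
The distinct arrangements are (2 in all): H2O fac; H2O mer.
Each arrangement has an internal mirror plane or centre of symmetry, so none is chiral.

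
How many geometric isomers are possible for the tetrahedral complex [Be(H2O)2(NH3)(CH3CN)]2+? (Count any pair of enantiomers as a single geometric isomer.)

In a tetrahedral complex all four positions are equivalent and every pair of ligands is adjacent — there is no cis/trans distinction.
Only one geometric arrangement is possible.

1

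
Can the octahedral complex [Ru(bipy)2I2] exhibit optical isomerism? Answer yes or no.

In an octahedral complex each vertex has one trans partner and four cis neighbours.
Each bipy is bidentate and must span two cis positions.
There are 2 geometric isomers: I trans; I cis (chiral).
One of these lacks any improper symmetry element and so occurs as an enantiomeric pair, giving 2 + 1 = 3 stereoisomers in total.

yes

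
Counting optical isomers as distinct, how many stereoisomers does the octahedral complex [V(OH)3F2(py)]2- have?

3

The six octahedral sites form three mutually perpendicular trans pairs.
Working through the distinct placements yields 3 geometric isomers: OH mer, F trans; OH fac, F cis; OH mer, F cis.
Each arrangement has an internal mirror plane or centre of symmetry, so none is chiral.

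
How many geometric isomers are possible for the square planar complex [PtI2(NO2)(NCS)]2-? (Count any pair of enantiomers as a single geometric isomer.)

2

A square has two trans pairs of vertices; adjacent vertices are cis.
There are 2 geometric isomers: I cis; I trans.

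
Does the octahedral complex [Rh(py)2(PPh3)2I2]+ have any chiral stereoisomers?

The six octahedral sites form three mutually perpendicular trans pairs.
Working through the distinct placements yields 5 geometric isomers: py trans, PPh3 trans, I trans; py cis, PPh3 cis, I trans; py trans, PPh3 cis, I cis; py cis, PPh3 cis, I cis (chiral); py cis, PPh3 trans, I cis.
One of these lacks any improper symmetry element and so occurs as an enantiomeric pair, giving 5 + 1 = 6 stereoisomers in total.

yes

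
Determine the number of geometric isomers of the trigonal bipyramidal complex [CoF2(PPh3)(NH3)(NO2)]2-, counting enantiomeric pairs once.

7

A trigonal bipyramid has two axial and three equatorial sites, which are chemically inequivalent.
Exhaustive case analysis gives 7 geometric isomers.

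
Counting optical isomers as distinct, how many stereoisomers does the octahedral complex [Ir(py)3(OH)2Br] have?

3

The six octahedral sites form three mutually perpendicular trans pairs.
There are 3 geometric isomers: py mer, OH cis; py mer, OH trans; py fac, OH cis.
Each arrangement has an internal mirror plane or centre of symmetry, so none is chiral.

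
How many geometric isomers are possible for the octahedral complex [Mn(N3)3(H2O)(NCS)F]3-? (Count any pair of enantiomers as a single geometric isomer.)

In an octahedral complex each vertex has one trans partner and four cis neighbours.
The distinct arrangements are (4 in all): N3 mer (3 arrangements); N3 fac (chiral).

4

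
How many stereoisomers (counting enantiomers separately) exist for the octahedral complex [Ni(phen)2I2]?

The six octahedral sites form three mutually perpendicular trans pairs.
Each phen is bidentate and must span two cis positions.
Systematic placement gives 2 geometric isomers: I trans; I cis (chiral).
One of these lacks any improper symmetry element and so occurs as an enantiomeric pair, giving 2 + 1 = 3 stereoisomers in total.

3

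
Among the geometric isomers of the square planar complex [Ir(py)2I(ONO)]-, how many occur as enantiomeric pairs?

0

A square has two trans pairs of vertices; adjacent vertices are cis.
There are 2 geometric isomers: py cis; py trans.
Each arrangement has an internal mirror plane or centre of symmetry, so none is chiral.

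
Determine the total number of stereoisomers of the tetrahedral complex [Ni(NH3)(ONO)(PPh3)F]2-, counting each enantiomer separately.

2

In a tetrahedral complex all four positions are equivalent and every pair of ligands is adjacent — there is no cis/trans distinction.
Only one geometric arrangement is possible; it has no improper symmetry element, so it exists as a pair of enantiomers (2 stereoisomers).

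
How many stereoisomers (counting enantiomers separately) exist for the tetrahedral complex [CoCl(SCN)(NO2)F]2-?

2

Only one geometric arrangement is possible; it has no improper symmetry element, so it exists as a pair of enantiomers (2 stereoisomers).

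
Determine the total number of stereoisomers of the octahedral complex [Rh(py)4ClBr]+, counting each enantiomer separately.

2

In an octahedral complex each vertex has one trans partner and four cis neighbours.
The distinct arrangements are (2 in all): Cl and Br mutually trans; Cl and Br mutually cis.
Each arrangement has an internal mirror plane or centre of symmetry, so none is chiral.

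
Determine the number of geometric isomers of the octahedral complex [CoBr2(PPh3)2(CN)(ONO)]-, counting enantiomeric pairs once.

In an octahedral complex each vertex has one trans partner and four cis neighbours.
Working through the distinct placements yields 6 geometric isomers: Br trans, PPh3 trans; Br trans, PPh3 cis; Br cis, PPh3 trans; Br cis, PPh3 cis (3 arrangements, 2 chiral).

6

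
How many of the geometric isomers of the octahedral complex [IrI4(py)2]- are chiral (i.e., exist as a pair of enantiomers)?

The six octahedral sites form three mutually perpendicular trans pairs.
Systematic placement gives 2 geometric isomers: py trans; py cis.
Each arrangement has an internal mirror plane or centre of symmetry, so none is chiral.

0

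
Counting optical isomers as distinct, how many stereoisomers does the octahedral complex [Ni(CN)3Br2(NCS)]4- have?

3

In an octahedral complex each vertex has one trans partner and four cis neighbours.
Working through the distinct placements yields 3 geometric isomers: CN mer, Br trans; CN fac, Br cis; CN mer, Br cis.
Each arrangement has an internal mirror plane or centre of symmetry, so none is chiral.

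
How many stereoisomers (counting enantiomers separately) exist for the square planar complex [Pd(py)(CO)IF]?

A square has two trans pairs of vertices; adjacent vertices are cis.
Systematic placement gives 3 geometric isomers: (CO/I trans, F/py trans); (CO/py trans, F/I trans); (CO/F trans, I/py trans).
Each arrangement has an internal mirror plane or centre of symmetry, so none is chiral.

3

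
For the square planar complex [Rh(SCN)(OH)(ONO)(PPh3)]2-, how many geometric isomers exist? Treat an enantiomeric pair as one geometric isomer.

3

The distinct arrangements are (3 in all): (OH/PPh3 trans, ONO/SCN trans); (OH/SCN trans, ONO/PPh3 trans); (OH/ONO trans, PPh3/SCN trans).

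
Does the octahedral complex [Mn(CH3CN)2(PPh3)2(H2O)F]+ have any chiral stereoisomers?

An octahedron has six vertices in three trans pairs; every non-trans pair is cis.
Systematic placement gives 6 geometric isomers: CH3CN trans, PPh3 trans; CH3CN trans, PPh3 cis; CH3CN cis, PPh3 trans; CH3CN cis, PPh3 cis (3 arrangements, 2 chiral).
Of these, 2 lack any improper symmetry element and so occur as enantiomeric pairs, giving 6 + 2 = 8 stereoisomers in total.

yes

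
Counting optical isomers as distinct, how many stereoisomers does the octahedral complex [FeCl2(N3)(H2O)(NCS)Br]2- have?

In an octahedral complex each vertex has one trans partner and four cis neighbours.
Systematic enumeration (placing each ligand type in turn and discarding arrangements equivalent by rotation or reflection) gives 9 geometric isomers.
Of these, 6 lack any improper symmetry element and so occur as enantiomeric pairs, giving 9 + 6 = 15 stereoisomers in total.

15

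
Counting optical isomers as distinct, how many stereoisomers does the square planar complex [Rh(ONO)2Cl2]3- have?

Working through the distinct placements yields 2 geometric isomers: ONO cis; ONO trans.
Each arrangement has an internal mirror plane or centre of symmetry, so none is chiral.

2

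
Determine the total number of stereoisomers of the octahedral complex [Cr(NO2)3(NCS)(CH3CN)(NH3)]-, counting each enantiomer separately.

5

An octahedron has six vertices in three trans pairs; every non-trans pair is cis.
There are 4 geometric isomers: NO2 mer (3 arrangements); NO2 fac (chiral).
One of these lacks any improper symmetry element and so occurs as an enantiomeric pair, giving 4 + 1 = 5 stereoisomers in total.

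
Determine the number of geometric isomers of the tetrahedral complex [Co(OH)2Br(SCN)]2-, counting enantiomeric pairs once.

Only one geometric arrangement is possible.

1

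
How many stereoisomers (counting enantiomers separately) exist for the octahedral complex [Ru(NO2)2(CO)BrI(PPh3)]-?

15

The six octahedral sites form three mutually perpendicular trans pairs.
Exhaustive case analysis gives 9 geometric isomers.
Of these, 6 lack any improper symmetry element and so occur as enantiomeric pairs, giving 9 + 6 = 15 stereoisomers in total.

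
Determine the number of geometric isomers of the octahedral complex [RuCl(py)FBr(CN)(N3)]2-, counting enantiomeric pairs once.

15

The six octahedral sites form three mutually perpendicular trans pairs.
Exhaustive case analysis gives 15 geometric isomers.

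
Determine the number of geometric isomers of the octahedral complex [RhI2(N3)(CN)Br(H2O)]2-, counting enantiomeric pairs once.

9

Exhaustive case analysis gives 9 geometric isomers.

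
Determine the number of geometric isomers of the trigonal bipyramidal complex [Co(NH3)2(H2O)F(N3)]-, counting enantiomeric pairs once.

In a trigonal bipyramid the two axial positions differ from the three equatorial ones.
Exhaustive case analysis gives 7 geometric isomers.

7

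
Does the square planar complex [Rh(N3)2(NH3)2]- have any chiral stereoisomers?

no

A square has two trans pairs of vertices; adjacent vertices are cis.
Working through the distinct placements yields 2 geometric isomers: N3 cis; N3 trans.
Each arrangement has an internal mirror plane or centre of symmetry, so none is chiral.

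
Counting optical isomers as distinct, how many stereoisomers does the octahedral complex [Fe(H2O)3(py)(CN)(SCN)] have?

5

Working through the distinct placements yields 4 geometric isomers: H2O mer (3 arrangements); H2O fac (chiral).
One of these lacks any improper symmetry element and so occurs as an enantiomeric pair, giving 4 + 1 = 5 stereoisomers in total.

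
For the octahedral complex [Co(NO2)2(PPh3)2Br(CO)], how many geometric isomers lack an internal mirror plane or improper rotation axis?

2

An octahedron has six vertices in three trans pairs; every non-trans pair is cis.
There are 6 geometric isomers: NO2 trans, PPh3 trans; NO2 cis, PPh3 cis (3 arrangements, 2 chiral); NO2 cis, PPh3 trans; NO2 trans, PPh3 cis.
Of these, 2 lack any improper symmetry element and so occur as enantiomeric pairs, giving 6 + 2 = 8 stereoisomers in total.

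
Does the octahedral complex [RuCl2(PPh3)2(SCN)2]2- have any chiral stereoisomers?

yes

The distinct arrangements are (5 in all): Cl trans, PPh3 trans, SCN trans; Cl trans, PPh3 cis, SCN cis; Cl cis, PPh3 cis, SCN trans; Cl cis, PPh3 cis, SCN cis (chiral); Cl cis, PPh3 trans, SCN cis.
One of these lacks any improper symmetry element and so occurs as an enantiomeric pair, giving 5 + 1 = 6 stereoisomers in total.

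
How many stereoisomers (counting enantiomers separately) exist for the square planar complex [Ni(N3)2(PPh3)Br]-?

2

A square has two trans pairs of vertices; adjacent vertices are cis.
Working through the distinct placements yields 2 geometric isomers: N3 cis; N3 trans.
Each arrangement has an internal mirror plane or centre of symmetry, so none is chiral.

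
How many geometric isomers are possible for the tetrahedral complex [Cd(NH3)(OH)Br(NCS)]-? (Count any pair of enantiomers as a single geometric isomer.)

All four vertices of a tetrahedron are equivalent and mutually adjacent, so cis/trans isomerism cannot arise.
Only one geometric arrangement is possible; it has no improper symmetry element, so it exists as a pair of enantiomers (2 stereoisomers).

1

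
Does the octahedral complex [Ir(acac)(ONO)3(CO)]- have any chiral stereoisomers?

The six octahedral sites form three mutually perpendicular trans pairs.
Each acac is bidentate and must span two cis positions.
The distinct arrangements are (2 in all): ONO fac; ONO mer.
Each arrangement has an internal mirror plane or centre of symmetry, so none is chiral.

no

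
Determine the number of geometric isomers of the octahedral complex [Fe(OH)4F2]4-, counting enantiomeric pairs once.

2

In an octahedral complex each vertex has one trans partner and four cis neighbours.
The distinct arrangements are (2 in all): F trans; F cis.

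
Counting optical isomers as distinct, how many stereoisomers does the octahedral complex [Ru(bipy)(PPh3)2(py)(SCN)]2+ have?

The six octahedral sites form three mutually perpendicular trans pairs.
Each bipy is bidentate and must span two cis positions.
There are 4 geometric isomers: PPh3 trans; PPh3 cis (3 arrangements, 2 chiral).
Of these, 2 lack any improper symmetry element and so occur as enantiomeric pairs, giving 4 + 2 = 6 stereoisomers in total.

6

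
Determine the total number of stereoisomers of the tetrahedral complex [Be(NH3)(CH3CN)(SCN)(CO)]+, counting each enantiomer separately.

In a tetrahedral complex all four positions are equivalent and every pair of ligands is adjacent — there is no cis/trans distinction.
Only one geometric arrangement is possible; it has no improper symmetry element, so it exists as a pair of enantiomers (2 stereoisomers).

2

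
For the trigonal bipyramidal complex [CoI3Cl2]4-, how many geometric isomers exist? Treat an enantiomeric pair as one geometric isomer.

A trigonal bipyramid has two axial and three equatorial sites, which are chemically inequivalent.
The distinct arrangements are (3 in all): Cl both axial; Cl one axial, one equatorial; Cl both equatorial.

3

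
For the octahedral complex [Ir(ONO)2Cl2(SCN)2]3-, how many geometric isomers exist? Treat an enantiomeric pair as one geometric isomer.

The six octahedral sites form three mutually perpendicular trans pairs.
Systematic placement gives 5 geometric isomers: ONO trans, Cl trans, SCN trans; ONO cis, Cl trans, SCN cis; ONO cis, Cl cis, SCN trans; ONO cis, Cl cis, SCN cis (chiral); ONO trans, Cl cis, SCN cis.

5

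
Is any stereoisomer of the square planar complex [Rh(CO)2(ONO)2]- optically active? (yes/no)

no

Working through the distinct placements yields 2 geometric isomers: CO cis; CO trans.
Each arrangement has an internal mirror plane or centre of symmetry, so none is chiral.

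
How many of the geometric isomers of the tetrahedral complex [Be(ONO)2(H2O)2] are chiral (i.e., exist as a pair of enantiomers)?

0

All four vertices of a tetrahedron are equivalent and mutually adjacent, so cis/trans isomerism cannot arise.
Only one geometric arrangement is possible.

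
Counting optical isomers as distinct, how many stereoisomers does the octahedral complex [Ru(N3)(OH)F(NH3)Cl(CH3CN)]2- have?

30

An octahedron has six vertices in three trans pairs; every non-trans pair is cis.
Exhaustive case analysis gives 15 geometric isomers.
Of these, 15 lack any improper symmetry element and so occur as enantiomeric pairs, giving 15 + 15 = 30 stereoisomers in total.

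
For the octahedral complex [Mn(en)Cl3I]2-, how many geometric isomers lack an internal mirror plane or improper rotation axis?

0

An octahedron has six vertices in three trans pairs; every non-trans pair is cis.
Each en is bidentate and must span two cis positions.
Systematic placement gives 2 geometric isomers: Cl mer; Cl fac.
Each arrangement has an internal mirror plane or centre of symmetry, so none is chiral.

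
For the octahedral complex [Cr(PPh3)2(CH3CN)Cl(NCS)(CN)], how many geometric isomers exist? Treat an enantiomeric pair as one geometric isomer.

9

An octahedron has six vertices in three trans pairs; every non-trans pair is cis.
Systematic enumeration (placing each ligand type in turn and discarding arrangements equivalent by rotation or reflection) gives 9 geometric isomers.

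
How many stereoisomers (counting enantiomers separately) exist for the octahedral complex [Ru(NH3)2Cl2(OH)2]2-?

In an octahedral complex each vertex has one trans partner and four cis neighbours.
The distinct arrangements are (5 in all): NH3 trans, Cl trans, OH trans; NH3 cis, Cl trans, OH cis; NH3 cis, Cl cis, OH trans; NH3 cis, Cl cis, OH cis (chiral); NH3 trans, Cl cis, OH cis.
One of these lacks any improper symmetry element and so occurs as an enantiomeric pair, giving 5 + 1 = 6 stereoisomers in total.

6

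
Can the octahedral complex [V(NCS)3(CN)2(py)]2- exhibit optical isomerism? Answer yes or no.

no

An octahedron has six vertices in three trans pairs; every non-trans pair is cis.
The distinct arrangements are (3 in all): NCS mer, CN trans; NCS fac, CN cis; NCS mer, CN cis.
Each arrangement has an internal mirror plane or centre of symmetry, so none is chiral.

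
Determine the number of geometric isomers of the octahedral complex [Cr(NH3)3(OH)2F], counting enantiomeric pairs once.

3

An octahedron has six vertices in three trans pairs; every non-trans pair is cis.
Systematic placement gives 3 geometric isomers: NH3 mer, OH trans; NH3 fac, OH cis; NH3 mer, OH cis.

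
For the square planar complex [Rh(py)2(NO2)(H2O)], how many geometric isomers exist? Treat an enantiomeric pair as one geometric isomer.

In a square planar complex each vertex has one trans partner and two cis neighbours.
Working through the distinct placements yields 2 geometric isomers: py cis; py trans.

2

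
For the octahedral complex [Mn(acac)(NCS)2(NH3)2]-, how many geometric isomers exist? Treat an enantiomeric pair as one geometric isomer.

The six octahedral sites form three mutually perpendicular trans pairs.
Each acac is bidentate and must span two cis positions.
There are 3 geometric isomers: NCS trans, NH3 cis; NCS cis, NH3 cis (chiral); NCS cis, NH3 trans.

3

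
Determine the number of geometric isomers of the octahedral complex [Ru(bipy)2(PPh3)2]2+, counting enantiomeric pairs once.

Each bipy is bidentate and must span two cis positions.
Systematic placement gives 2 geometric isomers: PPh3 trans; PPh3 cis (chiral).

2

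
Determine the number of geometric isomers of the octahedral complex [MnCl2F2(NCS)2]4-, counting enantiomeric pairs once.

In an octahedral complex each vertex has one trans partner and four cis neighbours.
There are 5 geometric isomers: Cl trans, F trans, NCS trans; Cl trans, F cis, NCS cis; Cl cis, F cis, NCS trans; Cl cis, F cis, NCS cis (chiral); Cl cis, F trans, NCS cis.

5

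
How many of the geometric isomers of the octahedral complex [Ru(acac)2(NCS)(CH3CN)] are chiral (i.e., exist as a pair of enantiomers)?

Each acac is bidentate and must span two cis positions.
The distinct arrangements are (2 in all): NCS and CH3CN mutually trans; NCS and CH3CN mutually cis (chiral).
One of these lacks any improper symmetry element and so occurs as an enantiomeric pair, giving 2 + 1 = 3 stereoisomers in total.

1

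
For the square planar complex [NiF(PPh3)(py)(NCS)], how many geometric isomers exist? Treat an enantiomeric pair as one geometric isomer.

There are 3 geometric isomers: (F/PPh3 trans, NCS/py trans); (F/py trans, NCS/PPh3 trans); (F/NCS trans, PPh3/py trans).

3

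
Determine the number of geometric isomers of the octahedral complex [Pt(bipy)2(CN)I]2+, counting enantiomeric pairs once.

2

The six octahedral sites form three mutually perpendicular trans pairs.
Each bipy is bidentate and must span two cis positions.
There are 2 geometric isomers: CN and I mutually trans; CN and I mutually cis (chiral).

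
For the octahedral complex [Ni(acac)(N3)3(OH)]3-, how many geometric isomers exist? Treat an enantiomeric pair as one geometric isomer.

In an octahedral complex each vertex has one trans partner and four cis neighbours.
Each acac is bidentate and must span two cis positions.
Working through the distinct placements yields 2 geometric isomers: N3 mer; N3 fac.

2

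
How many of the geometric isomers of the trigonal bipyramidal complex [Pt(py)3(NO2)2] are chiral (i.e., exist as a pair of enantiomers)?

There are 3 geometric isomers: NO2 both axial; NO2 one axial, one equatorial; NO2 both equatorial.
Each arrangement has an internal mirror plane or centre of symmetry, so none is chiral.

0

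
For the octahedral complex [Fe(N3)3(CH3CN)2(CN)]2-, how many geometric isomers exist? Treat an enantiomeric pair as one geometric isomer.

3

The six octahedral sites form three mutually perpendicular trans pairs.
The distinct arrangements are (3 in all): N3 mer, CH3CN trans; N3 mer, CH3CN cis; N3 fac, CH3CN cis.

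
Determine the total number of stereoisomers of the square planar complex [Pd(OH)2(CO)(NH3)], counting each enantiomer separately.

2

Systematic placement gives 2 geometric isomers: OH cis; OH trans.
Each arrangement has an internal mirror plane or centre of symmetry, so none is chiral.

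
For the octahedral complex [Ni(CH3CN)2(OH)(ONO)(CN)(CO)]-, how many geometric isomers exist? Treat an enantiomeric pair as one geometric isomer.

9

Exhaustive case analysis gives 9 geometric isomers.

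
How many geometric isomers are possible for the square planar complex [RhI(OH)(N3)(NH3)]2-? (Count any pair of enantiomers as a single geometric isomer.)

In a square planar complex each vertex has one trans partner and two cis neighbours.
The distinct arrangements are (3 in all): (I/NH3 trans, N3/OH trans); (I/OH trans, N3/NH3 trans); (I/N3 trans, NH3/OH trans).

3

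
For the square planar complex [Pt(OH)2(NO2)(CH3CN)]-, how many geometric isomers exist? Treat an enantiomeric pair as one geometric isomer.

2

A square has two trans pairs of vertices; adjacent vertices are cis.
The distinct arrangements are (2 in all): OH cis; OH trans.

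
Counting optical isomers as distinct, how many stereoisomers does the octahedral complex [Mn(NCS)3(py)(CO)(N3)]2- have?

Systematic placement gives 4 geometric isomers: NCS mer (3 arrangements); NCS fac (chiral).
One of these lacks any improper symmetry element and so occurs as an enantiomeric pair, giving 4 + 1 = 5 stereoisomers in total.

5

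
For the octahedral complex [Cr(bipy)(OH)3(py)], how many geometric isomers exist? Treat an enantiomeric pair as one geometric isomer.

The six octahedral sites form three mutually perpendicular trans pairs.
Each bipy is bidentate and must span two cis positions.
Working through the distinct placements yields 2 geometric isomers: OH mer; OH fac.

2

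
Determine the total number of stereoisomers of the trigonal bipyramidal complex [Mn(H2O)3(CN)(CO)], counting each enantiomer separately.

There are 4 geometric isomers: CN axial, CO axial; CN axial, CO equatorial; CN equatorial, CO axial; CN equatorial, CO equatorial.
Each arrangement has an internal mirror plane or centre of symmetry, so none is chiral.

4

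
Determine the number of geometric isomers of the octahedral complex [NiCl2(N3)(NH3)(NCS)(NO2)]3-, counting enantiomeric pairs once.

An octahedron has six vertices in three trans pairs; every non-trans pair is cis.
Exhaustive case analysis gives 9 geometric isomers.

9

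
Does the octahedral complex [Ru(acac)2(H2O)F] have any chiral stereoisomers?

yes

The six octahedral sites form three mutually perpendicular trans pairs.
Each acac is bidentate and must span two cis positions.
Systematic placement gives 2 geometric isomers: H2O and F mutually trans; H2O and F mutually cis (chiral).
One of these lacks any improper symmetry element and so occurs as an enantiomeric pair, giving 2 + 1 = 3 stereoisomers in total.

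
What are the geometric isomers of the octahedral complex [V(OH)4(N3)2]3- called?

The six octahedral sites form three mutually perpendicular trans pairs.
There are 2 geometric isomers: N3 trans; N3 cis.

cis and trans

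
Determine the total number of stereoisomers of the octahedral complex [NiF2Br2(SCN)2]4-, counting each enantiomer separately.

In an octahedral complex each vertex has one trans partner and four cis neighbours.
The distinct arrangements are (5 in all): F trans, Br trans, SCN trans; F cis, Br trans, SCN cis; F cis, Br cis, SCN trans; F cis, Br cis, SCN cis (chiral); F trans, Br cis, SCN cis.
One of these lacks any improper symmetry element and so occurs as an enantiomeric pair, giving 5 + 1 = 6 stereoisomers in total.

6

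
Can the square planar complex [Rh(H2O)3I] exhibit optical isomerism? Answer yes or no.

Only one geometric arrangement is possible.

no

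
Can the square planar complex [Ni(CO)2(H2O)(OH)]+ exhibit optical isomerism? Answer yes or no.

In a square planar complex each vertex has one trans partner and two cis neighbours.
There are 2 geometric isomers: CO cis; CO trans.
Each arrangement has an internal mirror plane or centre of symmetry, so none is chiral.

no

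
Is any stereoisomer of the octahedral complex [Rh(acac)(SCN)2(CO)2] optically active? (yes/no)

yes

Each acac is bidentate and must span two cis positions.
There are 3 geometric isomers: SCN cis, CO trans; SCN cis, CO cis (chiral); SCN trans, CO cis.
One of these lacks any improper symmetry element and so occurs as an enantiomeric pair, giving 3 + 1 = 4 stereoisomers in total.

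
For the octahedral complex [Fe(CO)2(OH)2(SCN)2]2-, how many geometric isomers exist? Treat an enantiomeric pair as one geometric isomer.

There are 5 geometric isomers: CO trans, OH trans, SCN trans; CO trans, OH cis, SCN cis; CO cis, OH cis, SCN trans; CO cis, OH cis, SCN cis (chiral); CO cis, OH trans, SCN cis.

5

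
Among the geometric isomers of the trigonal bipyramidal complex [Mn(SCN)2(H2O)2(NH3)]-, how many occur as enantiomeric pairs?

A trigonal bipyramid has two axial and three equatorial sites, which are chemically inequivalent.
Exhaustive case analysis gives 5 geometric isomers.
One of these lacks any improper symmetry element and so occurs as an enantiomeric pair, giving 5 + 1 = 6 stereoisomers in total.

1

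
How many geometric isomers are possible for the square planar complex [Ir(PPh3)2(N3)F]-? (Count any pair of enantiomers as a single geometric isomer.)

In a square planar complex each vertex has one trans partner and two cis neighbours.
Working through the distinct placements yields 2 geometric isomers: PPh3 cis; PPh3 trans.

2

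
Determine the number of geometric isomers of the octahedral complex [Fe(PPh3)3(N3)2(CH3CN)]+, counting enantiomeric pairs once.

3

In an octahedral complex each vertex has one trans partner and four cis neighbours.
The distinct arrangements are (3 in all): PPh3 mer, N3 cis; PPh3 mer, N3 trans; PPh3 fac, N3 cis.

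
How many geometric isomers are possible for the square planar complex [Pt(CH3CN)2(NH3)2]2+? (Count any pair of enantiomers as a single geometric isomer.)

2

A square has two trans pairs of vertices; adjacent vertices are cis.
The distinct arrangements are (2 in all): CH3CN cis; CH3CN trans.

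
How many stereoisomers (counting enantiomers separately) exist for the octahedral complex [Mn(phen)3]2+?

The six octahedral sites form three mutually perpendicular trans pairs.
Each phen is bidentate and must span two cis positions.
Only one geometric arrangement is possible; it has no improper symmetry element, so it exists as a pair of enantiomers (2 stereoisomers).

2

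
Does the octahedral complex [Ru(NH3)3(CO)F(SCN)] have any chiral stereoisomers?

In an octahedral complex each vertex has one trans partner and four cis neighbours.
Working through the distinct placements yields 4 geometric isomers: NH3 mer (3 arrangements); NH3 fac (chiral).
One of these lacks any improper symmetry element and so occurs as an enantiomeric pair, giving 4 + 1 = 5 stereoisomers in total.

yes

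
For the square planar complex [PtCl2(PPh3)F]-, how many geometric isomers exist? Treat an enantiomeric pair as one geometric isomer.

The distinct arrangements are (2 in all): Cl cis; Cl trans.

2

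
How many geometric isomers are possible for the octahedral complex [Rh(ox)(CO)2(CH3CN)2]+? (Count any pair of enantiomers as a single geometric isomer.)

3

Each ox is bidentate and must span two cis positions.
There are 3 geometric isomers: CO cis, CH3CN trans; CO cis, CH3CN cis (chiral); CO trans, CH3CN cis.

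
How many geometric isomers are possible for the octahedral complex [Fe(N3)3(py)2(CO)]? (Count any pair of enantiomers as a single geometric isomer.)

3

Working through the distinct placements yields 3 geometric isomers: N3 mer, py trans; N3 fac, py cis; N3 mer, py cis.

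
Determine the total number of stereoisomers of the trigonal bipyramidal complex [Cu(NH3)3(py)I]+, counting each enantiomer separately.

A trigonal bipyramid has two axial and three equatorial sites, which are chemically inequivalent.
There are 4 geometric isomers: py equatorial, I axial; py axial, I axial; py equatorial, I equatorial; py axial, I equatorial.
Each arrangement has an internal mirror plane or centre of symmetry, so none is chiral.

4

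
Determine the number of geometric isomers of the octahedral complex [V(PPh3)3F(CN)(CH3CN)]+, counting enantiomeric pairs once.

4

In an octahedral complex each vertex has one trans partner and four cis neighbours.
Working through the distinct placements yields 4 geometric isomers: PPh3 mer (3 arrangements); PPh3 fac (chiral).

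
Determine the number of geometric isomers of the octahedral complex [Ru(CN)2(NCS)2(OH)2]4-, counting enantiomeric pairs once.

Working through the distinct placements yields 5 geometric isomers: CN trans, NCS trans, OH trans; CN trans, NCS cis, OH cis; CN cis, NCS cis, OH trans; CN cis, NCS cis, OH cis (chiral); CN cis, NCS trans, OH cis.

5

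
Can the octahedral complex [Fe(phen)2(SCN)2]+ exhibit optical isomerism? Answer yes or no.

yes

The six octahedral sites form three mutually perpendicular trans pairs.
Each phen is bidentate and must span two cis positions.
The distinct arrangements are (2 in all): SCN trans; SCN cis (chiral).
One of these lacks any improper symmetry element and so occurs as an enantiomeric pair, giving 2 + 1 = 3 stereoisomers in total.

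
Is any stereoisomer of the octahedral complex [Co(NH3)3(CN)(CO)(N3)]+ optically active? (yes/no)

Systematic placement gives 4 geometric isomers: NH3 mer (3 arrangements); NH3 fac (chiral).
One of these lacks any improper symmetry element and so occurs as an enantiomeric pair, giving 4 + 1 = 5 stereoisomers in total.

yes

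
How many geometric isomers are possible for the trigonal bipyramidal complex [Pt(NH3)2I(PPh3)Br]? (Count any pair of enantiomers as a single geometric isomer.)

7

In a trigonal bipyramid the two axial positions differ from the three equatorial ones.
Placing the ligands in turn and identifying arrangements related by rotation or reflection leaves 7 distinct geometric isomers.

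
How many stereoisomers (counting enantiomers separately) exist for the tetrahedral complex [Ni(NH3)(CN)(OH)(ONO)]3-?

Only one geometric arrangement is possible; it has no improper symmetry element, so it exists as a pair of enantiomers (2 stereoisomers).

2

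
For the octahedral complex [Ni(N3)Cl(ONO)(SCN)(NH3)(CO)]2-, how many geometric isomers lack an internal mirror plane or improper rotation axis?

15

An octahedron has six vertices in three trans pairs; every non-trans pair is cis.
Systematic enumeration (placing each ligand type in turn and discarding arrangements equivalent by rotation or reflection) gives 15 geometric isomers.
Of these, 15 lack any improper symmetry element and so occur as enantiomeric pairs, giving 15 + 15 = 30 stereoisomers in total.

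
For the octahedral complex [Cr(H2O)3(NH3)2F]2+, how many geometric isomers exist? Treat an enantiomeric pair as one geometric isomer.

The six octahedral sites form three mutually perpendicular trans pairs.
There are 3 geometric isomers: H2O mer, NH3 trans; H2O fac, NH3 cis; H2O mer, NH3 cis.

3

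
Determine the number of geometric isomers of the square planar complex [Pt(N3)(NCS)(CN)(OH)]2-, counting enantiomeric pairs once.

3

A square has two trans pairs of vertices; adjacent vertices are cis.
Working through the distinct placements yields 3 geometric isomers: (CN/NCS trans, N3/OH trans); (CN/OH trans, N3/NCS trans); (CN/N3 trans, NCS/OH trans).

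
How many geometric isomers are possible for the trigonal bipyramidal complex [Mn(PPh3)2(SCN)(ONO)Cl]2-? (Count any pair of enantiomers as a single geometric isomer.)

7

In a trigonal bipyramid the two axial positions differ from the three equatorial ones.
Placing the ligands in turn and identifying arrangements related by rotation or reflection leaves 7 distinct geometric isomers.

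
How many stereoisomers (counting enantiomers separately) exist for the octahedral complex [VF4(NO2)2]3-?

2

An octahedron has six vertices in three trans pairs; every non-trans pair is cis.
Systematic placement gives 2 geometric isomers: NO2 trans; NO2 cis.
Each arrangement has an internal mirror plane or centre of symmetry, so none is chiral.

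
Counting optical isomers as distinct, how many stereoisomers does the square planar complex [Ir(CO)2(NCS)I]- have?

2

Systematic placement gives 2 geometric isomers: CO cis; CO trans.
Each arrangement has an internal mirror plane or centre of symmetry, so none is chiral.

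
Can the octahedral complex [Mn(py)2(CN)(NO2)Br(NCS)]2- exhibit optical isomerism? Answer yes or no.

yes

The six octahedral sites form three mutually perpendicular trans pairs.
Exhaustive case analysis gives 9 geometric isomers.
Of these, 6 lack any improper symmetry element and so occur as enantiomeric pairs, giving 9 + 6 = 15 stereoisomers in total.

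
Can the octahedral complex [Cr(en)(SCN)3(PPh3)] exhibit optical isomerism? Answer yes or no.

Each en is bidentate and must span two cis positions.
Working through the distinct placements yields 2 geometric isomers: SCN fac; SCN mer.
Each arrangement has an internal mirror plane or centre of symmetry, so none is chiral.

no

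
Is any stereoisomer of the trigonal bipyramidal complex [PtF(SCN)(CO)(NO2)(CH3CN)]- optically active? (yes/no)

yes

A trigonal bipyramid has two axial and three equatorial sites, which are chemically inequivalent.
Systematic enumeration (placing each ligand type in turn and discarding arrangements equivalent by rotation or reflection) gives 10 geometric isomers.
Of these, 10 lack any improper symmetry element and so occur as enantiomeric pairs, giving 10 + 10 = 20 stereoisomers in total.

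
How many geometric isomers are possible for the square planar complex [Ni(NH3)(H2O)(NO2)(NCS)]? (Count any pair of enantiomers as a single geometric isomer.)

3

In a square planar complex each vertex has one trans partner and two cis neighbours.
Working through the distinct placements yields 3 geometric isomers: (H2O/NH3 trans, NCS/NO2 trans); (H2O/NO2 trans, NCS/NH3 trans); (H2O/NCS trans, NH3/NO2 trans).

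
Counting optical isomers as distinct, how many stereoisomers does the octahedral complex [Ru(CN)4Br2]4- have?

The distinct arrangements are (2 in all): Br trans; Br cis.
Each arrangement has an internal mirror plane or centre of symmetry, so none is chiral.

2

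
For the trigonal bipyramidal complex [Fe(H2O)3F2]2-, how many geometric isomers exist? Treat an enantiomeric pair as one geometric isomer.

3

Working through the distinct placements yields 3 geometric isomers: F both axial; F one axial, one equatorial; F both equatorial.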